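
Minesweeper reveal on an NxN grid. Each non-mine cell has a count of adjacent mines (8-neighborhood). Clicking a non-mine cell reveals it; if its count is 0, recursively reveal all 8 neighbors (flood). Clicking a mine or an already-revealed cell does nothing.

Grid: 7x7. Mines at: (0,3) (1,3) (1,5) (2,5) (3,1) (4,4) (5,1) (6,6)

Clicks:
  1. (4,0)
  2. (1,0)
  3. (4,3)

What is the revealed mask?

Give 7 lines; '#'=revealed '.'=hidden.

Click 1 (4,0) count=2: revealed 1 new [(4,0)] -> total=1
Click 2 (1,0) count=0: revealed 9 new [(0,0) (0,1) (0,2) (1,0) (1,1) (1,2) (2,0) (2,1) (2,2)] -> total=10
Click 3 (4,3) count=1: revealed 1 new [(4,3)] -> total=11

Answer: ###....
###....
###....
.......
#..#...
.......
.......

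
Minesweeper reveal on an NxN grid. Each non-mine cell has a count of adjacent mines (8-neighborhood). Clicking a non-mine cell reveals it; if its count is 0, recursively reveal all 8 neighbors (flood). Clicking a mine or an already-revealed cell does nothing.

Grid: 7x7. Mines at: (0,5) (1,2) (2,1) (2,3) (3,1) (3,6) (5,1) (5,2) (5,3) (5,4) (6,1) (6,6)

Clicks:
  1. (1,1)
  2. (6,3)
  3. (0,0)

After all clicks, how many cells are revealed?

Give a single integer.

Click 1 (1,1) count=2: revealed 1 new [(1,1)] -> total=1
Click 2 (6,3) count=3: revealed 1 new [(6,3)] -> total=2
Click 3 (0,0) count=0: revealed 3 new [(0,0) (0,1) (1,0)] -> total=5

Answer: 5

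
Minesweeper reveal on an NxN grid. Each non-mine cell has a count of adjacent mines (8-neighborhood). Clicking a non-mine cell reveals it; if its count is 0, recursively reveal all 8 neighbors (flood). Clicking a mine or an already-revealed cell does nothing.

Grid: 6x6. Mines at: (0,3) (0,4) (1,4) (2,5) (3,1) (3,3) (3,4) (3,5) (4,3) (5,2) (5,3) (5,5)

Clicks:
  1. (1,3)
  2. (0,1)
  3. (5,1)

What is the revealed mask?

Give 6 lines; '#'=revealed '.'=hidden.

Click 1 (1,3) count=3: revealed 1 new [(1,3)] -> total=1
Click 2 (0,1) count=0: revealed 9 new [(0,0) (0,1) (0,2) (1,0) (1,1) (1,2) (2,0) (2,1) (2,2)] -> total=10
Click 3 (5,1) count=1: revealed 1 new [(5,1)] -> total=11

Answer: ###...
####..
###...
......
......
.#....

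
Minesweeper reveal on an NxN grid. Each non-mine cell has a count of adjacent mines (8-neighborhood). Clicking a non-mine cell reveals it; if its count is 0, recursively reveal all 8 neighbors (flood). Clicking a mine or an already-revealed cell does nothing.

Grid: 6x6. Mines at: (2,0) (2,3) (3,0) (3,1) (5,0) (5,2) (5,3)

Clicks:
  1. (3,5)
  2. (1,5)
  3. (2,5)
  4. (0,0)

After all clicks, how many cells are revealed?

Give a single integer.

Click 1 (3,5) count=0: revealed 20 new [(0,0) (0,1) (0,2) (0,3) (0,4) (0,5) (1,0) (1,1) (1,2) (1,3) (1,4) (1,5) (2,4) (2,5) (3,4) (3,5) (4,4) (4,5) (5,4) (5,5)] -> total=20
Click 2 (1,5) count=0: revealed 0 new [(none)] -> total=20
Click 3 (2,5) count=0: revealed 0 new [(none)] -> total=20
Click 4 (0,0) count=0: revealed 0 new [(none)] -> total=20

Answer: 20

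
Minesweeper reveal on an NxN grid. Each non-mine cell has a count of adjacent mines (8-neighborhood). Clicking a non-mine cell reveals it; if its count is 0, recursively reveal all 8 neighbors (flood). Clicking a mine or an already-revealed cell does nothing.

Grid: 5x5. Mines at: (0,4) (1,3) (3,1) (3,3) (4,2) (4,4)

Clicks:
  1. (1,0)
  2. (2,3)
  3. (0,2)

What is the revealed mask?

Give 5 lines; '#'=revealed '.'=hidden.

Answer: ###..
###..
####.
.....
.....

Derivation:
Click 1 (1,0) count=0: revealed 9 new [(0,0) (0,1) (0,2) (1,0) (1,1) (1,2) (2,0) (2,1) (2,2)] -> total=9
Click 2 (2,3) count=2: revealed 1 new [(2,3)] -> total=10
Click 3 (0,2) count=1: revealed 0 new [(none)] -> total=10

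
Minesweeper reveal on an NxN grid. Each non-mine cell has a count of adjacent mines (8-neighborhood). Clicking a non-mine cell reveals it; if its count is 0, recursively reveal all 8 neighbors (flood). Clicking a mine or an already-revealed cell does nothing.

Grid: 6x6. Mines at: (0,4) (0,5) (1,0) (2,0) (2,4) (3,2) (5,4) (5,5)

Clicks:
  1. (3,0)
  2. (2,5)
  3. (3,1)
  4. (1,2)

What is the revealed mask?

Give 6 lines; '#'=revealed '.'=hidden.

Click 1 (3,0) count=1: revealed 1 new [(3,0)] -> total=1
Click 2 (2,5) count=1: revealed 1 new [(2,5)] -> total=2
Click 3 (3,1) count=2: revealed 1 new [(3,1)] -> total=3
Click 4 (1,2) count=0: revealed 9 new [(0,1) (0,2) (0,3) (1,1) (1,2) (1,3) (2,1) (2,2) (2,3)] -> total=12

Answer: .###..
.###..
.###.#
##....
......
......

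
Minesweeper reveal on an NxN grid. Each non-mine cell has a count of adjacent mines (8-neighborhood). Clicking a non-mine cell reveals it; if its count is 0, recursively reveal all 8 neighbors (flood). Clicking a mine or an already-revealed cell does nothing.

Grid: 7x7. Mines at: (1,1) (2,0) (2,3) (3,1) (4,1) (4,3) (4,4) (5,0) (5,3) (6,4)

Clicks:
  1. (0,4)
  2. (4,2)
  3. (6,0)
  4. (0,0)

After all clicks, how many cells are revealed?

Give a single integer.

Click 1 (0,4) count=0: revealed 22 new [(0,2) (0,3) (0,4) (0,5) (0,6) (1,2) (1,3) (1,4) (1,5) (1,6) (2,4) (2,5) (2,6) (3,4) (3,5) (3,6) (4,5) (4,6) (5,5) (5,6) (6,5) (6,6)] -> total=22
Click 2 (4,2) count=4: revealed 1 new [(4,2)] -> total=23
Click 3 (6,0) count=1: revealed 1 new [(6,0)] -> total=24
Click 4 (0,0) count=1: revealed 1 new [(0,0)] -> total=25

Answer: 25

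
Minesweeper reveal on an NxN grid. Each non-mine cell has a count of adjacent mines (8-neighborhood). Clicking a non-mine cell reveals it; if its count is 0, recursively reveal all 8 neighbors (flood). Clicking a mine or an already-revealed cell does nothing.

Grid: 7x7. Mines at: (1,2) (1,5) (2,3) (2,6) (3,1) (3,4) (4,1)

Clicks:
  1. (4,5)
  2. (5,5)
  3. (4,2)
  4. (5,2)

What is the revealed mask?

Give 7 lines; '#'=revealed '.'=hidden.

Answer: .......
.......
.......
.....##
..#####
#######
#######

Derivation:
Click 1 (4,5) count=1: revealed 1 new [(4,5)] -> total=1
Click 2 (5,5) count=0: revealed 20 new [(3,5) (3,6) (4,2) (4,3) (4,4) (4,6) (5,0) (5,1) (5,2) (5,3) (5,4) (5,5) (5,6) (6,0) (6,1) (6,2) (6,3) (6,4) (6,5) (6,6)] -> total=21
Click 3 (4,2) count=2: revealed 0 new [(none)] -> total=21
Click 4 (5,2) count=1: revealed 0 new [(none)] -> total=21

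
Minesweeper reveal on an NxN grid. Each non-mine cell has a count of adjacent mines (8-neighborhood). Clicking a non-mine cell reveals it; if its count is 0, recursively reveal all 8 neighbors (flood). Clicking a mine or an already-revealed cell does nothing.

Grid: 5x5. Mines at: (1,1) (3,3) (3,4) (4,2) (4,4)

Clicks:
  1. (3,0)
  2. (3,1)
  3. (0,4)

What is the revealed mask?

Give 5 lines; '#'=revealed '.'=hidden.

Click 1 (3,0) count=0: revealed 6 new [(2,0) (2,1) (3,0) (3,1) (4,0) (4,1)] -> total=6
Click 2 (3,1) count=1: revealed 0 new [(none)] -> total=6
Click 3 (0,4) count=0: revealed 9 new [(0,2) (0,3) (0,4) (1,2) (1,3) (1,4) (2,2) (2,3) (2,4)] -> total=15

Answer: ..###
..###
#####
##...
##...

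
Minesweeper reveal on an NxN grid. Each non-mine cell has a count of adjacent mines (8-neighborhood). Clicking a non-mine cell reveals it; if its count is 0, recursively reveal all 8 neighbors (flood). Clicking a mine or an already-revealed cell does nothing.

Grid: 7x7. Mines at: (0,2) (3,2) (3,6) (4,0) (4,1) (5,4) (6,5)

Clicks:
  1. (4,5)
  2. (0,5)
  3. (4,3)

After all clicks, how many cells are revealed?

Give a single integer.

Answer: 18

Derivation:
Click 1 (4,5) count=2: revealed 1 new [(4,5)] -> total=1
Click 2 (0,5) count=0: revealed 17 new [(0,3) (0,4) (0,5) (0,6) (1,3) (1,4) (1,5) (1,6) (2,3) (2,4) (2,5) (2,6) (3,3) (3,4) (3,5) (4,3) (4,4)] -> total=18
Click 3 (4,3) count=2: revealed 0 new [(none)] -> total=18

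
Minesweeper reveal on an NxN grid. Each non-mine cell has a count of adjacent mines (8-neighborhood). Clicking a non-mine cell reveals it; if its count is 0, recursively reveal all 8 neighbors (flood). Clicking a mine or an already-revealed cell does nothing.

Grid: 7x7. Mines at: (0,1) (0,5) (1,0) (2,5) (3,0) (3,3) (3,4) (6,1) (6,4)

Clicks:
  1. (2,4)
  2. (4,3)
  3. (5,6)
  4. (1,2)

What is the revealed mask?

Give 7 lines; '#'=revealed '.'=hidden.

Answer: .......
..#....
....#..
.....##
...#.##
.....##
.....##

Derivation:
Click 1 (2,4) count=3: revealed 1 new [(2,4)] -> total=1
Click 2 (4,3) count=2: revealed 1 new [(4,3)] -> total=2
Click 3 (5,6) count=0: revealed 8 new [(3,5) (3,6) (4,5) (4,6) (5,5) (5,6) (6,5) (6,6)] -> total=10
Click 4 (1,2) count=1: revealed 1 new [(1,2)] -> total=11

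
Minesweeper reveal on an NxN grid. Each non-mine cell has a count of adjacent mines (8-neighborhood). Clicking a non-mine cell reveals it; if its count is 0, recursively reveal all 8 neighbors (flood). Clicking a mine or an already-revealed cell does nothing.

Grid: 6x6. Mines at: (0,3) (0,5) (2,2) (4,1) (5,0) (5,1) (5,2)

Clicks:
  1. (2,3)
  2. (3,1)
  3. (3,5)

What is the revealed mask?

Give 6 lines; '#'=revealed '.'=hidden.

Click 1 (2,3) count=1: revealed 1 new [(2,3)] -> total=1
Click 2 (3,1) count=2: revealed 1 new [(3,1)] -> total=2
Click 3 (3,5) count=0: revealed 14 new [(1,3) (1,4) (1,5) (2,4) (2,5) (3,3) (3,4) (3,5) (4,3) (4,4) (4,5) (5,3) (5,4) (5,5)] -> total=16

Answer: ......
...###
...###
.#.###
...###
...###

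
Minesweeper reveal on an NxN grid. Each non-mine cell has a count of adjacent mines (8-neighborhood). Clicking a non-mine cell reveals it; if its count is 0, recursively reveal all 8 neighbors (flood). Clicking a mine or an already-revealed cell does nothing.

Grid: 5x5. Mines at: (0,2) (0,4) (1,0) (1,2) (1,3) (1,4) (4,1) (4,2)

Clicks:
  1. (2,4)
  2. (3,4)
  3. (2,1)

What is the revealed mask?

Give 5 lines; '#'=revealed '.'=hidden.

Answer: .....
.....
.#.##
...##
...##

Derivation:
Click 1 (2,4) count=2: revealed 1 new [(2,4)] -> total=1
Click 2 (3,4) count=0: revealed 5 new [(2,3) (3,3) (3,4) (4,3) (4,4)] -> total=6
Click 3 (2,1) count=2: revealed 1 new [(2,1)] -> total=7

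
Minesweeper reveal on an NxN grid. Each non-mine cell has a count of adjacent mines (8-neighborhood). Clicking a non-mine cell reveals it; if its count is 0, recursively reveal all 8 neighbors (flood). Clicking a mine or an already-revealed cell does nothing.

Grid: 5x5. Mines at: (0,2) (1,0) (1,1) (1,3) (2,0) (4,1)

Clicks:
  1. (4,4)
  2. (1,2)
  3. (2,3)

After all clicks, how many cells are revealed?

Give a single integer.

Answer: 10

Derivation:
Click 1 (4,4) count=0: revealed 9 new [(2,2) (2,3) (2,4) (3,2) (3,3) (3,4) (4,2) (4,3) (4,4)] -> total=9
Click 2 (1,2) count=3: revealed 1 new [(1,2)] -> total=10
Click 3 (2,3) count=1: revealed 0 new [(none)] -> total=10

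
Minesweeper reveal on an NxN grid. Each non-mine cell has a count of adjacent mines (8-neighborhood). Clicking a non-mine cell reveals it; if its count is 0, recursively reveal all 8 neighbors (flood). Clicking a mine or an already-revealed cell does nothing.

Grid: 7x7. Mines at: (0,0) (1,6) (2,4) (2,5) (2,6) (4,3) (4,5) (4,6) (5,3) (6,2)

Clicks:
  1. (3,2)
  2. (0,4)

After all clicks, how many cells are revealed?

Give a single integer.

Click 1 (3,2) count=1: revealed 1 new [(3,2)] -> total=1
Click 2 (0,4) count=0: revealed 26 new [(0,1) (0,2) (0,3) (0,4) (0,5) (1,0) (1,1) (1,2) (1,3) (1,4) (1,5) (2,0) (2,1) (2,2) (2,3) (3,0) (3,1) (3,3) (4,0) (4,1) (4,2) (5,0) (5,1) (5,2) (6,0) (6,1)] -> total=27

Answer: 27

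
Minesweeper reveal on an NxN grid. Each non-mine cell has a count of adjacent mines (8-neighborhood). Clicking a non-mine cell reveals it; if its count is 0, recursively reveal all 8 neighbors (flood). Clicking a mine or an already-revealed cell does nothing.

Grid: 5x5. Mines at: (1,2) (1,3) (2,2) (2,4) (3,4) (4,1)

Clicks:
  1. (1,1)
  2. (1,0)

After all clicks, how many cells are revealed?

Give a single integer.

Answer: 8

Derivation:
Click 1 (1,1) count=2: revealed 1 new [(1,1)] -> total=1
Click 2 (1,0) count=0: revealed 7 new [(0,0) (0,1) (1,0) (2,0) (2,1) (3,0) (3,1)] -> total=8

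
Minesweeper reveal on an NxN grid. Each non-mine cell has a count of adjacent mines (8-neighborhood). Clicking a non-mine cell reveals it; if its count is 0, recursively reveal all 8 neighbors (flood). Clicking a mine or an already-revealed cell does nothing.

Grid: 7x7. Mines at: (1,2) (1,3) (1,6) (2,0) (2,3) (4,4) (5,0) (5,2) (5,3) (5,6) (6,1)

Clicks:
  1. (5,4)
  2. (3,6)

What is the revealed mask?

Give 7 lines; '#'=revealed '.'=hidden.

Answer: .......
.......
.....##
.....##
.....##
....#..
.......

Derivation:
Click 1 (5,4) count=2: revealed 1 new [(5,4)] -> total=1
Click 2 (3,6) count=0: revealed 6 new [(2,5) (2,6) (3,5) (3,6) (4,5) (4,6)] -> total=7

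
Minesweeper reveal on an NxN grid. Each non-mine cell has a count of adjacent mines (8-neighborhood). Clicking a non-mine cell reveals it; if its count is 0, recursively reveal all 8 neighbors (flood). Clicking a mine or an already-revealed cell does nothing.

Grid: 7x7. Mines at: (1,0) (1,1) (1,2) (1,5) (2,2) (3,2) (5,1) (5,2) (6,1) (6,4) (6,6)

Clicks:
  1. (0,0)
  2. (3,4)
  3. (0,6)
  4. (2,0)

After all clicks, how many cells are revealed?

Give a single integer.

Answer: 19

Derivation:
Click 1 (0,0) count=2: revealed 1 new [(0,0)] -> total=1
Click 2 (3,4) count=0: revealed 16 new [(2,3) (2,4) (2,5) (2,6) (3,3) (3,4) (3,5) (3,6) (4,3) (4,4) (4,5) (4,6) (5,3) (5,4) (5,5) (5,6)] -> total=17
Click 3 (0,6) count=1: revealed 1 new [(0,6)] -> total=18
Click 4 (2,0) count=2: revealed 1 new [(2,0)] -> total=19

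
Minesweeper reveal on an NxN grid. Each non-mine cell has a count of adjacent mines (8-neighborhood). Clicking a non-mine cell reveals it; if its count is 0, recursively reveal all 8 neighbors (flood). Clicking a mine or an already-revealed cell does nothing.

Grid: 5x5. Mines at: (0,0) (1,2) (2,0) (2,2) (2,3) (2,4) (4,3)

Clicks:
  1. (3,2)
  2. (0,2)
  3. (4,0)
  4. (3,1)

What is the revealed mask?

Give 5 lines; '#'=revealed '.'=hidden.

Answer: ..#..
.....
.....
###..
###..

Derivation:
Click 1 (3,2) count=3: revealed 1 new [(3,2)] -> total=1
Click 2 (0,2) count=1: revealed 1 new [(0,2)] -> total=2
Click 3 (4,0) count=0: revealed 5 new [(3,0) (3,1) (4,0) (4,1) (4,2)] -> total=7
Click 4 (3,1) count=2: revealed 0 new [(none)] -> total=7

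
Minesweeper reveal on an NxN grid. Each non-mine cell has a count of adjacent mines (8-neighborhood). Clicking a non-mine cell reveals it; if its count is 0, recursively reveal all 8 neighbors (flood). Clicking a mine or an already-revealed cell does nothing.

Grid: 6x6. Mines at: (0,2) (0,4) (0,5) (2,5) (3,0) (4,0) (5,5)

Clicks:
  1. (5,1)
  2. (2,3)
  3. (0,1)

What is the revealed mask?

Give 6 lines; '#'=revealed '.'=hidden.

Click 1 (5,1) count=1: revealed 1 new [(5,1)] -> total=1
Click 2 (2,3) count=0: revealed 19 new [(1,1) (1,2) (1,3) (1,4) (2,1) (2,2) (2,3) (2,4) (3,1) (3,2) (3,3) (3,4) (4,1) (4,2) (4,3) (4,4) (5,2) (5,3) (5,4)] -> total=20
Click 3 (0,1) count=1: revealed 1 new [(0,1)] -> total=21

Answer: .#....
.####.
.####.
.####.
.####.
.####.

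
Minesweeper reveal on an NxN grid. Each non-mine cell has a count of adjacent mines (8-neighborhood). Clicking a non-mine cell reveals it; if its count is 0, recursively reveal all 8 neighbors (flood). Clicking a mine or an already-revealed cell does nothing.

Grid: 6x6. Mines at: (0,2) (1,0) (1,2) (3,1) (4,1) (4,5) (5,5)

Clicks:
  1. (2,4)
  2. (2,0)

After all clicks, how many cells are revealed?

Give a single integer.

Answer: 21

Derivation:
Click 1 (2,4) count=0: revealed 20 new [(0,3) (0,4) (0,5) (1,3) (1,4) (1,5) (2,2) (2,3) (2,4) (2,5) (3,2) (3,3) (3,4) (3,5) (4,2) (4,3) (4,4) (5,2) (5,3) (5,4)] -> total=20
Click 2 (2,0) count=2: revealed 1 new [(2,0)] -> total=21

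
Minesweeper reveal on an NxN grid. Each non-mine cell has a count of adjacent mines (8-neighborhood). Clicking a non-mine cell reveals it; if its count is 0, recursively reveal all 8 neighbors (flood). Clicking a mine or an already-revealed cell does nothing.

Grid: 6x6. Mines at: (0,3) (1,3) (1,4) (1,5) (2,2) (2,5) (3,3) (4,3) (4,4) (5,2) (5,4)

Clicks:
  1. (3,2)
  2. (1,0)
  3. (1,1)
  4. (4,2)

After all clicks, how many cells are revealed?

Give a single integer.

Answer: 16

Derivation:
Click 1 (3,2) count=3: revealed 1 new [(3,2)] -> total=1
Click 2 (1,0) count=0: revealed 14 new [(0,0) (0,1) (0,2) (1,0) (1,1) (1,2) (2,0) (2,1) (3,0) (3,1) (4,0) (4,1) (5,0) (5,1)] -> total=15
Click 3 (1,1) count=1: revealed 0 new [(none)] -> total=15
Click 4 (4,2) count=3: revealed 1 new [(4,2)] -> total=16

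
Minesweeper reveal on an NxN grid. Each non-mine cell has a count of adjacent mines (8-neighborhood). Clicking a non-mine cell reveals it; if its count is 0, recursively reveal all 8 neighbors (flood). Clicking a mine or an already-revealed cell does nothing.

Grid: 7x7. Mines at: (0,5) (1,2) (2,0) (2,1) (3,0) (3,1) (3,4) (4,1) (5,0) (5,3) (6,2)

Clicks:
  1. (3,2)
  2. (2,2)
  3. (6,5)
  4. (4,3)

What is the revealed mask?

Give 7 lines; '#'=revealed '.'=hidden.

Click 1 (3,2) count=3: revealed 1 new [(3,2)] -> total=1
Click 2 (2,2) count=3: revealed 1 new [(2,2)] -> total=2
Click 3 (6,5) count=0: revealed 15 new [(1,5) (1,6) (2,5) (2,6) (3,5) (3,6) (4,4) (4,5) (4,6) (5,4) (5,5) (5,6) (6,4) (6,5) (6,6)] -> total=17
Click 4 (4,3) count=2: revealed 1 new [(4,3)] -> total=18

Answer: .......
.....##
..#..##
..#..##
...####
....###
....###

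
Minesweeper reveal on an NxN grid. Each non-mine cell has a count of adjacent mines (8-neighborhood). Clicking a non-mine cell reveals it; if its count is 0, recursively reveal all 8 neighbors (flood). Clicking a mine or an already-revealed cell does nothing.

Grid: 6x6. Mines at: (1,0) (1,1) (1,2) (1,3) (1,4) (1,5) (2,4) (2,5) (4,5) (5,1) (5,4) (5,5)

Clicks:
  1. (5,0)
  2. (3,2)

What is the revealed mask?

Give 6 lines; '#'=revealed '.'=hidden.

Answer: ......
......
####..
####..
####..
#.....

Derivation:
Click 1 (5,0) count=1: revealed 1 new [(5,0)] -> total=1
Click 2 (3,2) count=0: revealed 12 new [(2,0) (2,1) (2,2) (2,3) (3,0) (3,1) (3,2) (3,3) (4,0) (4,1) (4,2) (4,3)] -> total=13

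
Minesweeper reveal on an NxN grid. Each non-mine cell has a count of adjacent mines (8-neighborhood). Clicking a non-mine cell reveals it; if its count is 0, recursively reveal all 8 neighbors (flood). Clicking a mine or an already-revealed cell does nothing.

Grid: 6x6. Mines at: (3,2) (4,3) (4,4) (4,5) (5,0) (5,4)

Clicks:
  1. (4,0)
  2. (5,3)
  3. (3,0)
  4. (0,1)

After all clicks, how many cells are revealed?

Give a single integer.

Click 1 (4,0) count=1: revealed 1 new [(4,0)] -> total=1
Click 2 (5,3) count=3: revealed 1 new [(5,3)] -> total=2
Click 3 (3,0) count=0: revealed 24 new [(0,0) (0,1) (0,2) (0,3) (0,4) (0,5) (1,0) (1,1) (1,2) (1,3) (1,4) (1,5) (2,0) (2,1) (2,2) (2,3) (2,4) (2,5) (3,0) (3,1) (3,3) (3,4) (3,5) (4,1)] -> total=26
Click 4 (0,1) count=0: revealed 0 new [(none)] -> total=26

Answer: 26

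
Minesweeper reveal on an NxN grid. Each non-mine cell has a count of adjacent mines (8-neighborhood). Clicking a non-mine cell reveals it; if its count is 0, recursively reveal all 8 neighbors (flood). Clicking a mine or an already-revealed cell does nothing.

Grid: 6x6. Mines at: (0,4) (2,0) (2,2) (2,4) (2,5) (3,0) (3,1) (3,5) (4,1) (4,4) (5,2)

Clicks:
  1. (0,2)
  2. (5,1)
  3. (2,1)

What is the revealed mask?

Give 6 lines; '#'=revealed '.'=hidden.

Click 1 (0,2) count=0: revealed 8 new [(0,0) (0,1) (0,2) (0,3) (1,0) (1,1) (1,2) (1,3)] -> total=8
Click 2 (5,1) count=2: revealed 1 new [(5,1)] -> total=9
Click 3 (2,1) count=4: revealed 1 new [(2,1)] -> total=10

Answer: ####..
####..
.#....
......
......
.#....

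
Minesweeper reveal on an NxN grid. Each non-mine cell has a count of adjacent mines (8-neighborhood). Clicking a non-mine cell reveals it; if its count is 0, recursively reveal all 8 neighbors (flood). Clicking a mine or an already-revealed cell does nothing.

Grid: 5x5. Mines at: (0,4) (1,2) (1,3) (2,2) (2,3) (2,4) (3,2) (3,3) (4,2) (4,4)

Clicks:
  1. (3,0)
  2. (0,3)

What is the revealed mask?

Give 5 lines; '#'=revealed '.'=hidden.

Click 1 (3,0) count=0: revealed 10 new [(0,0) (0,1) (1,0) (1,1) (2,0) (2,1) (3,0) (3,1) (4,0) (4,1)] -> total=10
Click 2 (0,3) count=3: revealed 1 new [(0,3)] -> total=11

Answer: ##.#.
##...
##...
##...
##...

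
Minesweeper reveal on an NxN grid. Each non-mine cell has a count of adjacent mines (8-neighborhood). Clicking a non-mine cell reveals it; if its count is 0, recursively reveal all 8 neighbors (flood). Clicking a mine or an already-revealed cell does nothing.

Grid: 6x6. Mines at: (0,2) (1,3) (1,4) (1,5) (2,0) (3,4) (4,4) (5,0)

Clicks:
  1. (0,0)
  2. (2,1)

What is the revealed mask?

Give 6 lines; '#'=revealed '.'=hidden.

Answer: ##....
##....
.#....
......
......
......

Derivation:
Click 1 (0,0) count=0: revealed 4 new [(0,0) (0,1) (1,0) (1,1)] -> total=4
Click 2 (2,1) count=1: revealed 1 new [(2,1)] -> total=5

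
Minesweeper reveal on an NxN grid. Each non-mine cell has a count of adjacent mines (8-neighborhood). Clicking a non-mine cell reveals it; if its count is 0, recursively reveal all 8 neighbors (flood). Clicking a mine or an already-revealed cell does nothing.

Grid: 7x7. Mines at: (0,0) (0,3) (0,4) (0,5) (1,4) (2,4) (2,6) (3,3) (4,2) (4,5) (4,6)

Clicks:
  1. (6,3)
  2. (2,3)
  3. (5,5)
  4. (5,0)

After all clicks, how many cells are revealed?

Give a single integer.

Answer: 26

Derivation:
Click 1 (6,3) count=0: revealed 25 new [(1,0) (1,1) (1,2) (2,0) (2,1) (2,2) (3,0) (3,1) (3,2) (4,0) (4,1) (5,0) (5,1) (5,2) (5,3) (5,4) (5,5) (5,6) (6,0) (6,1) (6,2) (6,3) (6,4) (6,5) (6,6)] -> total=25
Click 2 (2,3) count=3: revealed 1 new [(2,3)] -> total=26
Click 3 (5,5) count=2: revealed 0 new [(none)] -> total=26
Click 4 (5,0) count=0: revealed 0 new [(none)] -> total=26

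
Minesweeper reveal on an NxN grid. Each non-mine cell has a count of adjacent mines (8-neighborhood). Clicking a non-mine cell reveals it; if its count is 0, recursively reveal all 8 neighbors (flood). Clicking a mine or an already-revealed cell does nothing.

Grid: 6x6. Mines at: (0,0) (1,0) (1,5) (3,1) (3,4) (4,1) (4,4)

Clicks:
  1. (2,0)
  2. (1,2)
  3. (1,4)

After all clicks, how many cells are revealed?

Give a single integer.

Click 1 (2,0) count=2: revealed 1 new [(2,0)] -> total=1
Click 2 (1,2) count=0: revealed 12 new [(0,1) (0,2) (0,3) (0,4) (1,1) (1,2) (1,3) (1,4) (2,1) (2,2) (2,3) (2,4)] -> total=13
Click 3 (1,4) count=1: revealed 0 new [(none)] -> total=13

Answer: 13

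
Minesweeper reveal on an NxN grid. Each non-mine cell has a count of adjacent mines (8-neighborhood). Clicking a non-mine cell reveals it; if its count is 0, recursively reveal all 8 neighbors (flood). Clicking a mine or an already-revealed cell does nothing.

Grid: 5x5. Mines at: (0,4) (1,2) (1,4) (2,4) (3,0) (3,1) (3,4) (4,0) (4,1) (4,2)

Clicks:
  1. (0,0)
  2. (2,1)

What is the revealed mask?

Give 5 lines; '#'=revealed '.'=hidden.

Answer: ##...
##...
##...
.....
.....

Derivation:
Click 1 (0,0) count=0: revealed 6 new [(0,0) (0,1) (1,0) (1,1) (2,0) (2,1)] -> total=6
Click 2 (2,1) count=3: revealed 0 new [(none)] -> total=6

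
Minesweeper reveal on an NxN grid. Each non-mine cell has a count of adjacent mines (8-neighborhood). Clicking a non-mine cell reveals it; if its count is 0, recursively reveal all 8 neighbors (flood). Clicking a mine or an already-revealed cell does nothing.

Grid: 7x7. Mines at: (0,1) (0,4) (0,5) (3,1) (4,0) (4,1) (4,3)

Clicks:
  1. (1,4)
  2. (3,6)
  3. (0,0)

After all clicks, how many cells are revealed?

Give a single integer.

Click 1 (1,4) count=2: revealed 1 new [(1,4)] -> total=1
Click 2 (3,6) count=0: revealed 31 new [(1,2) (1,3) (1,5) (1,6) (2,2) (2,3) (2,4) (2,5) (2,6) (3,2) (3,3) (3,4) (3,5) (3,6) (4,4) (4,5) (4,6) (5,0) (5,1) (5,2) (5,3) (5,4) (5,5) (5,6) (6,0) (6,1) (6,2) (6,3) (6,4) (6,5) (6,6)] -> total=32
Click 3 (0,0) count=1: revealed 1 new [(0,0)] -> total=33

Answer: 33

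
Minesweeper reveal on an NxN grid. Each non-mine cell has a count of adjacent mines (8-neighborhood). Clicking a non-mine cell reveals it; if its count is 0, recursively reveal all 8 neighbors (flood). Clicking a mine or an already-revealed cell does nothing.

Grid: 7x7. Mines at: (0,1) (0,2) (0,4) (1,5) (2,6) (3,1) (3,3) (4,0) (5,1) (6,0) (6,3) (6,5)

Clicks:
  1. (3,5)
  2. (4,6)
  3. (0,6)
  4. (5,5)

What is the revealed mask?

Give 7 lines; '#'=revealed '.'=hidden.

Click 1 (3,5) count=1: revealed 1 new [(3,5)] -> total=1
Click 2 (4,6) count=0: revealed 8 new [(3,4) (3,6) (4,4) (4,5) (4,6) (5,4) (5,5) (5,6)] -> total=9
Click 3 (0,6) count=1: revealed 1 new [(0,6)] -> total=10
Click 4 (5,5) count=1: revealed 0 new [(none)] -> total=10

Answer: ......#
.......
.......
....###
....###
....###
.......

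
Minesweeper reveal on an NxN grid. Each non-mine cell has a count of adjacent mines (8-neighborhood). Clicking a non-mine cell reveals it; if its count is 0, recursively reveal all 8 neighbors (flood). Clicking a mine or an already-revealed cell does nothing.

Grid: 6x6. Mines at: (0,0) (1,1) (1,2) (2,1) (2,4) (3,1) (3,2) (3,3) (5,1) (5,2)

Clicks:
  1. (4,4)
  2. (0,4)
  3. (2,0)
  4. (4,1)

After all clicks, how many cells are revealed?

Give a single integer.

Click 1 (4,4) count=1: revealed 1 new [(4,4)] -> total=1
Click 2 (0,4) count=0: revealed 6 new [(0,3) (0,4) (0,5) (1,3) (1,4) (1,5)] -> total=7
Click 3 (2,0) count=3: revealed 1 new [(2,0)] -> total=8
Click 4 (4,1) count=4: revealed 1 new [(4,1)] -> total=9

Answer: 9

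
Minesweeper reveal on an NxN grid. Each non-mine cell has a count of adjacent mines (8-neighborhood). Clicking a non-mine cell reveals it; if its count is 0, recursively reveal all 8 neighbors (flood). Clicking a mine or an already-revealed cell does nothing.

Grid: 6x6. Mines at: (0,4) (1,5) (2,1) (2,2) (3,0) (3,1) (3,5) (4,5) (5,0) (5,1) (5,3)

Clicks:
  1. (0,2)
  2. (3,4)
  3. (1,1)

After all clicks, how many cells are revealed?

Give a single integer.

Click 1 (0,2) count=0: revealed 8 new [(0,0) (0,1) (0,2) (0,3) (1,0) (1,1) (1,2) (1,3)] -> total=8
Click 2 (3,4) count=2: revealed 1 new [(3,4)] -> total=9
Click 3 (1,1) count=2: revealed 0 new [(none)] -> total=9

Answer: 9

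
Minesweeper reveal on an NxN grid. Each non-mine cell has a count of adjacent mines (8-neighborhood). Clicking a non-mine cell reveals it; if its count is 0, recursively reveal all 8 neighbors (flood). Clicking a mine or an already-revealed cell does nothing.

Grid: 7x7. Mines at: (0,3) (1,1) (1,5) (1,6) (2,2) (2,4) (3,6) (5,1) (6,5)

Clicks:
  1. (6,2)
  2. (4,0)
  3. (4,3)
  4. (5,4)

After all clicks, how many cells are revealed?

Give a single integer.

Click 1 (6,2) count=1: revealed 1 new [(6,2)] -> total=1
Click 2 (4,0) count=1: revealed 1 new [(4,0)] -> total=2
Click 3 (4,3) count=0: revealed 14 new [(3,2) (3,3) (3,4) (3,5) (4,2) (4,3) (4,4) (4,5) (5,2) (5,3) (5,4) (5,5) (6,3) (6,4)] -> total=16
Click 4 (5,4) count=1: revealed 0 new [(none)] -> total=16

Answer: 16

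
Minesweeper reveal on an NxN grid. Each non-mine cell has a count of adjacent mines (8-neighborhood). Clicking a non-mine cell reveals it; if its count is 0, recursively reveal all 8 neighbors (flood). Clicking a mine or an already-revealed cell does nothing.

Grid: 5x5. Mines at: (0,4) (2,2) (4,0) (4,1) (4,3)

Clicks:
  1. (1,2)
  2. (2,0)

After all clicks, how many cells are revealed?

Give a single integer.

Answer: 12

Derivation:
Click 1 (1,2) count=1: revealed 1 new [(1,2)] -> total=1
Click 2 (2,0) count=0: revealed 11 new [(0,0) (0,1) (0,2) (0,3) (1,0) (1,1) (1,3) (2,0) (2,1) (3,0) (3,1)] -> total=12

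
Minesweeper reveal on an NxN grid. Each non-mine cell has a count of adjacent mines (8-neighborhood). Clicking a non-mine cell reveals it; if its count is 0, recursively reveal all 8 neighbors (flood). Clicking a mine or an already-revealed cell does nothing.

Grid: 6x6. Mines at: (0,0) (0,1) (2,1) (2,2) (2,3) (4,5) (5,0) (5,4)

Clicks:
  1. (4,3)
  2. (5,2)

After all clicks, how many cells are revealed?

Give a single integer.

Answer: 9

Derivation:
Click 1 (4,3) count=1: revealed 1 new [(4,3)] -> total=1
Click 2 (5,2) count=0: revealed 8 new [(3,1) (3,2) (3,3) (4,1) (4,2) (5,1) (5,2) (5,3)] -> total=9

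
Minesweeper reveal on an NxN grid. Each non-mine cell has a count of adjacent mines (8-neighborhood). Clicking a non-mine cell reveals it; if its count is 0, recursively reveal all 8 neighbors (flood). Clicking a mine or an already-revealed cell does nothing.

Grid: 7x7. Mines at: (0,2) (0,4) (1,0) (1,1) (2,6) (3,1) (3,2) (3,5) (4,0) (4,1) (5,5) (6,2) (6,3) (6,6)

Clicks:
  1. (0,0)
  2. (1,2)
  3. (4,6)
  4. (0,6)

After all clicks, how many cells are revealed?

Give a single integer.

Click 1 (0,0) count=2: revealed 1 new [(0,0)] -> total=1
Click 2 (1,2) count=2: revealed 1 new [(1,2)] -> total=2
Click 3 (4,6) count=2: revealed 1 new [(4,6)] -> total=3
Click 4 (0,6) count=0: revealed 4 new [(0,5) (0,6) (1,5) (1,6)] -> total=7

Answer: 7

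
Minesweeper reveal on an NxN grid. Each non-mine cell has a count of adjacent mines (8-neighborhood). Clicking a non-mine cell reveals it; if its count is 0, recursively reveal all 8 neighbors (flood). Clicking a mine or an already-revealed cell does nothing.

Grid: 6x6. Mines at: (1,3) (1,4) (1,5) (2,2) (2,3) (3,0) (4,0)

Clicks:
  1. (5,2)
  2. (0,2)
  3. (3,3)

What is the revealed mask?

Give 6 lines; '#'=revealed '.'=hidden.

Answer: ..#...
......
....##
.#####
.#####
.#####

Derivation:
Click 1 (5,2) count=0: revealed 17 new [(2,4) (2,5) (3,1) (3,2) (3,3) (3,4) (3,5) (4,1) (4,2) (4,3) (4,4) (4,5) (5,1) (5,2) (5,3) (5,4) (5,5)] -> total=17
Click 2 (0,2) count=1: revealed 1 new [(0,2)] -> total=18
Click 3 (3,3) count=2: revealed 0 new [(none)] -> total=18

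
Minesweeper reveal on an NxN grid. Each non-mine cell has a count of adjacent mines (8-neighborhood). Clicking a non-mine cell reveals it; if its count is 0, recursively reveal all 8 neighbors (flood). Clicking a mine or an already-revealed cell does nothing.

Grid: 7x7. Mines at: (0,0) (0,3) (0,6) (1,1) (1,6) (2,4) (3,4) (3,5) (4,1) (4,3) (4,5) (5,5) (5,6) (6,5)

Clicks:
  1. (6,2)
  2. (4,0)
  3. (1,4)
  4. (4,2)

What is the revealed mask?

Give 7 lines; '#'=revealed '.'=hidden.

Answer: .......
....#..
.......
.......
#.#....
#####..
#####..

Derivation:
Click 1 (6,2) count=0: revealed 10 new [(5,0) (5,1) (5,2) (5,3) (5,4) (6,0) (6,1) (6,2) (6,3) (6,4)] -> total=10
Click 2 (4,0) count=1: revealed 1 new [(4,0)] -> total=11
Click 3 (1,4) count=2: revealed 1 new [(1,4)] -> total=12
Click 4 (4,2) count=2: revealed 1 new [(4,2)] -> total=13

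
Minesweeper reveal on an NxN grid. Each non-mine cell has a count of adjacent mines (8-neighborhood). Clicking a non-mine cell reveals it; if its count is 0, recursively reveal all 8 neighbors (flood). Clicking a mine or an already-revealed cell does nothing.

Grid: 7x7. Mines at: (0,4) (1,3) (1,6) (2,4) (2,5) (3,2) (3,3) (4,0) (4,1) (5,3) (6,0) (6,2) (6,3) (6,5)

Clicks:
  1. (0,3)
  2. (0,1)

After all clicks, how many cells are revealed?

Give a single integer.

Answer: 12

Derivation:
Click 1 (0,3) count=2: revealed 1 new [(0,3)] -> total=1
Click 2 (0,1) count=0: revealed 11 new [(0,0) (0,1) (0,2) (1,0) (1,1) (1,2) (2,0) (2,1) (2,2) (3,0) (3,1)] -> total=12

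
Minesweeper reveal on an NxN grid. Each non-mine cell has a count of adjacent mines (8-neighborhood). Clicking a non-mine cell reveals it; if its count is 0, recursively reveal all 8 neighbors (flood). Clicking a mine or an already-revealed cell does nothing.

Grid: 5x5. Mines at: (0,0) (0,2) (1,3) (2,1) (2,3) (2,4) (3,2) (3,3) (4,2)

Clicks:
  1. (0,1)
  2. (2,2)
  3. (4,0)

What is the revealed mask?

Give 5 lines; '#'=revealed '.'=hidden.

Answer: .#...
.....
..#..
##...
##...

Derivation:
Click 1 (0,1) count=2: revealed 1 new [(0,1)] -> total=1
Click 2 (2,2) count=5: revealed 1 new [(2,2)] -> total=2
Click 3 (4,0) count=0: revealed 4 new [(3,0) (3,1) (4,0) (4,1)] -> total=6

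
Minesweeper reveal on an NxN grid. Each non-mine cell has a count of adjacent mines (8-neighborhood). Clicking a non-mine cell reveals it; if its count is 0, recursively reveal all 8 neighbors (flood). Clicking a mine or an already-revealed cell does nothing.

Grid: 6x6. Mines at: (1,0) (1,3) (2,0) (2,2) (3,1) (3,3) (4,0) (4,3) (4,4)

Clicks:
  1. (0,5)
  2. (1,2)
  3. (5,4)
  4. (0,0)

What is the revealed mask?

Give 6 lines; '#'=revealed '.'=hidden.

Answer: #...##
..#.##
....##
....##
......
....#.

Derivation:
Click 1 (0,5) count=0: revealed 8 new [(0,4) (0,5) (1,4) (1,5) (2,4) (2,5) (3,4) (3,5)] -> total=8
Click 2 (1,2) count=2: revealed 1 new [(1,2)] -> total=9
Click 3 (5,4) count=2: revealed 1 new [(5,4)] -> total=10
Click 4 (0,0) count=1: revealed 1 new [(0,0)] -> total=11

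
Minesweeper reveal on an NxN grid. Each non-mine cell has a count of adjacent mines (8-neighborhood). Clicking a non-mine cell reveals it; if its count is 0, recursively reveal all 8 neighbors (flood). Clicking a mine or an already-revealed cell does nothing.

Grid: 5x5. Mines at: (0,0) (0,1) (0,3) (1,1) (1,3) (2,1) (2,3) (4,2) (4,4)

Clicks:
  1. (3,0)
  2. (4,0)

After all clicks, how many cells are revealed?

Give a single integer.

Click 1 (3,0) count=1: revealed 1 new [(3,0)] -> total=1
Click 2 (4,0) count=0: revealed 3 new [(3,1) (4,0) (4,1)] -> total=4

Answer: 4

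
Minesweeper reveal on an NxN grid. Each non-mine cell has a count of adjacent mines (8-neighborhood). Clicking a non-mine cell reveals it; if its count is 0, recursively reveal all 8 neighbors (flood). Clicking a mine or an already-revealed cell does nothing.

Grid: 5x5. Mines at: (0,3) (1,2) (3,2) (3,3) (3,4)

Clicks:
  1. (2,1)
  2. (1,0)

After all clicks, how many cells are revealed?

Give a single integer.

Answer: 10

Derivation:
Click 1 (2,1) count=2: revealed 1 new [(2,1)] -> total=1
Click 2 (1,0) count=0: revealed 9 new [(0,0) (0,1) (1,0) (1,1) (2,0) (3,0) (3,1) (4,0) (4,1)] -> total=10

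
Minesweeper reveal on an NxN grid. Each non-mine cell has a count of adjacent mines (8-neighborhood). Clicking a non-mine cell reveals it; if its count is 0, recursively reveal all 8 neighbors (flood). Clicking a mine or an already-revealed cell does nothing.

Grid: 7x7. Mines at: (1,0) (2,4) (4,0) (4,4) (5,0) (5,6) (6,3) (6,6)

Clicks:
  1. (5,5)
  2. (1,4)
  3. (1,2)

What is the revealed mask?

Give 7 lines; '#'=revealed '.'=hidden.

Click 1 (5,5) count=3: revealed 1 new [(5,5)] -> total=1
Click 2 (1,4) count=1: revealed 1 new [(1,4)] -> total=2
Click 3 (1,2) count=0: revealed 29 new [(0,1) (0,2) (0,3) (0,4) (0,5) (0,6) (1,1) (1,2) (1,3) (1,5) (1,6) (2,1) (2,2) (2,3) (2,5) (2,6) (3,1) (3,2) (3,3) (3,5) (3,6) (4,1) (4,2) (4,3) (4,5) (4,6) (5,1) (5,2) (5,3)] -> total=31

Answer: .######
.######
.###.##
.###.##
.###.##
.###.#.
.......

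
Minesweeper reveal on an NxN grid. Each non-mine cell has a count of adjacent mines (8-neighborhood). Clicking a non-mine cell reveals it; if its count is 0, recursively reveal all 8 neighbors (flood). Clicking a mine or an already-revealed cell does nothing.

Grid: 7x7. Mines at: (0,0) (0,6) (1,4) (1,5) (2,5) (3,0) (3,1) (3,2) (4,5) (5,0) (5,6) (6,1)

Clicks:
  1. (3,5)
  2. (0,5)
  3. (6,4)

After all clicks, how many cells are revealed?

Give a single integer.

Answer: 13

Derivation:
Click 1 (3,5) count=2: revealed 1 new [(3,5)] -> total=1
Click 2 (0,5) count=3: revealed 1 new [(0,5)] -> total=2
Click 3 (6,4) count=0: revealed 11 new [(4,2) (4,3) (4,4) (5,2) (5,3) (5,4) (5,5) (6,2) (6,3) (6,4) (6,5)] -> total=13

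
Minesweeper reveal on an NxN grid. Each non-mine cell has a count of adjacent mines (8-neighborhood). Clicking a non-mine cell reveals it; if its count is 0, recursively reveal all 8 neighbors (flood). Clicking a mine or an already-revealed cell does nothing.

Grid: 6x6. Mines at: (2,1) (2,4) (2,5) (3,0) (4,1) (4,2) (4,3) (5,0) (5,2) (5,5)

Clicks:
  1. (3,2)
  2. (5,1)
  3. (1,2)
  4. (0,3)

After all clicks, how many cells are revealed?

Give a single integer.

Answer: 14

Derivation:
Click 1 (3,2) count=4: revealed 1 new [(3,2)] -> total=1
Click 2 (5,1) count=4: revealed 1 new [(5,1)] -> total=2
Click 3 (1,2) count=1: revealed 1 new [(1,2)] -> total=3
Click 4 (0,3) count=0: revealed 11 new [(0,0) (0,1) (0,2) (0,3) (0,4) (0,5) (1,0) (1,1) (1,3) (1,4) (1,5)] -> total=14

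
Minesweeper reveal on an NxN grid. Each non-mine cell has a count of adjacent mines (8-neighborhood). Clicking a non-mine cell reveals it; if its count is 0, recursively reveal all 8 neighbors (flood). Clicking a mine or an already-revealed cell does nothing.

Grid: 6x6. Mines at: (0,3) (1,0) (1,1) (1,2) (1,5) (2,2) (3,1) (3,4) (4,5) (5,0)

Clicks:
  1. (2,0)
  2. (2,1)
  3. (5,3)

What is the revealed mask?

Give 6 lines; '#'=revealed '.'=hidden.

Answer: ......
......
##....
......
.####.
.####.

Derivation:
Click 1 (2,0) count=3: revealed 1 new [(2,0)] -> total=1
Click 2 (2,1) count=5: revealed 1 new [(2,1)] -> total=2
Click 3 (5,3) count=0: revealed 8 new [(4,1) (4,2) (4,3) (4,4) (5,1) (5,2) (5,3) (5,4)] -> total=10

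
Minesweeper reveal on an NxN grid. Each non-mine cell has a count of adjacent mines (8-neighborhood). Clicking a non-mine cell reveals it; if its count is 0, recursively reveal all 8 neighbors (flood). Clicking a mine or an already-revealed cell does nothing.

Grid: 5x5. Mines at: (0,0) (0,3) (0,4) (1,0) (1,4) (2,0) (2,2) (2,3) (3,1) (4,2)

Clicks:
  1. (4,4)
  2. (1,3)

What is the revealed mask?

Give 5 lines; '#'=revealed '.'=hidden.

Answer: .....
...#.
.....
...##
...##

Derivation:
Click 1 (4,4) count=0: revealed 4 new [(3,3) (3,4) (4,3) (4,4)] -> total=4
Click 2 (1,3) count=5: revealed 1 new [(1,3)] -> total=5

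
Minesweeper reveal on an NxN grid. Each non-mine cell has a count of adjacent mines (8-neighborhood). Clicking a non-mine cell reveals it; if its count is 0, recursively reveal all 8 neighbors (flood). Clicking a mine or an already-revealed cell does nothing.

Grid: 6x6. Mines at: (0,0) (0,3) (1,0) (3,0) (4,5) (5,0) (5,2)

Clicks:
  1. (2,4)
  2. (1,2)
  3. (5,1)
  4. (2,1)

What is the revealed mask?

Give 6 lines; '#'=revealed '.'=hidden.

Click 1 (2,4) count=0: revealed 21 new [(0,4) (0,5) (1,1) (1,2) (1,3) (1,4) (1,5) (2,1) (2,2) (2,3) (2,4) (2,5) (3,1) (3,2) (3,3) (3,4) (3,5) (4,1) (4,2) (4,3) (4,4)] -> total=21
Click 2 (1,2) count=1: revealed 0 new [(none)] -> total=21
Click 3 (5,1) count=2: revealed 1 new [(5,1)] -> total=22
Click 4 (2,1) count=2: revealed 0 new [(none)] -> total=22

Answer: ....##
.#####
.#####
.#####
.####.
.#....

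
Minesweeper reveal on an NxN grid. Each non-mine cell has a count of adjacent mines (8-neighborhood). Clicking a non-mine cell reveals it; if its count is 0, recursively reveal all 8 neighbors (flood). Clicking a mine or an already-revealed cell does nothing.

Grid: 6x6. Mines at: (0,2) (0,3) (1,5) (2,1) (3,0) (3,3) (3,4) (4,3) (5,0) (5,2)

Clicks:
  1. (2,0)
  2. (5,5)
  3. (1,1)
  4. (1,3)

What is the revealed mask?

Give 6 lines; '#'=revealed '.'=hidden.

Answer: ......
.#.#..
#.....
......
....##
....##

Derivation:
Click 1 (2,0) count=2: revealed 1 new [(2,0)] -> total=1
Click 2 (5,5) count=0: revealed 4 new [(4,4) (4,5) (5,4) (5,5)] -> total=5
Click 3 (1,1) count=2: revealed 1 new [(1,1)] -> total=6
Click 4 (1,3) count=2: revealed 1 new [(1,3)] -> total=7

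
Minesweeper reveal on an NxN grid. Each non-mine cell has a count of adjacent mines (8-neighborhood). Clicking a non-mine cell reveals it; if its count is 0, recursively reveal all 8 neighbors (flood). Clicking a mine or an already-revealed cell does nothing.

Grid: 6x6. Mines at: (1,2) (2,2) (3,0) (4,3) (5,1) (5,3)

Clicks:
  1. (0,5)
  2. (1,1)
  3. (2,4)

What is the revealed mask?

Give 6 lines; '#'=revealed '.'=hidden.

Click 1 (0,5) count=0: revealed 16 new [(0,3) (0,4) (0,5) (1,3) (1,4) (1,5) (2,3) (2,4) (2,5) (3,3) (3,4) (3,5) (4,4) (4,5) (5,4) (5,5)] -> total=16
Click 2 (1,1) count=2: revealed 1 new [(1,1)] -> total=17
Click 3 (2,4) count=0: revealed 0 new [(none)] -> total=17

Answer: ...###
.#.###
...###
...###
....##
....##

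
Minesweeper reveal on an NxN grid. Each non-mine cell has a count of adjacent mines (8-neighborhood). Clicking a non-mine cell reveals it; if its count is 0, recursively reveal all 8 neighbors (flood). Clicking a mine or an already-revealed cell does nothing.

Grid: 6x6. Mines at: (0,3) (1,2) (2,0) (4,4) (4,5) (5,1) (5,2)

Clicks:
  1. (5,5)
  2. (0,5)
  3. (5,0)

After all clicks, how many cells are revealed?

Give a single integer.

Click 1 (5,5) count=2: revealed 1 new [(5,5)] -> total=1
Click 2 (0,5) count=0: revealed 11 new [(0,4) (0,5) (1,3) (1,4) (1,5) (2,3) (2,4) (2,5) (3,3) (3,4) (3,5)] -> total=12
Click 3 (5,0) count=1: revealed 1 new [(5,0)] -> total=13

Answer: 13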